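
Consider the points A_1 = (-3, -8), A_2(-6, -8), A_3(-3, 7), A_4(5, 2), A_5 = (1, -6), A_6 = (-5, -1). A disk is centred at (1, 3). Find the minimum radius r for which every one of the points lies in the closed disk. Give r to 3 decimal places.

The required radius is the distance from (1, 3) to the farthest point.
Squared distances: 137, 170, 32, 17, 81, 52.
Maximum is 170, attained at A_2.
r = √170 ≈ 13.038.

13.038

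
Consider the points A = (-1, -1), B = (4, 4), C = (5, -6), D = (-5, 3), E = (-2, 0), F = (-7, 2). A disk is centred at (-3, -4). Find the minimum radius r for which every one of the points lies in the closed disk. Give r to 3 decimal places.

The required radius is the distance from (-3, -4) to the farthest point.
Squared distances: 13, 113, 68, 53, 17, 52.
Maximum is 113, attained at B.
r = √113 ≈ 10.630.

10.630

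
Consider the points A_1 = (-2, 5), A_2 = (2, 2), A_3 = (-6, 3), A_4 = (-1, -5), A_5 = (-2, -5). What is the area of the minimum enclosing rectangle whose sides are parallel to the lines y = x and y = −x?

In coordinates u = x + y, v = x − y the rectangle is axis-aligned; the map (x,y)→(u,v) scales areas by 2.
u-values: 3, 4, -3, -6, -7; range = 4 − (-7) = 11.
v-values: -7, 0, -9, 4, 3; range = 4 − (-9) = 13.
Area = (11 × 13) / 2 = 71.5.

71.5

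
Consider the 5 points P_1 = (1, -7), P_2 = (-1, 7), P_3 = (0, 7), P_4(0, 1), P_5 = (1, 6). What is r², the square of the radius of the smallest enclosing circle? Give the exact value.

50

A smallest enclosing disk is always determined by at most three of the input points on its boundary.
The farthest pair is P_1–P_2 with squared distance 200. The circle on this segment as diameter has centre (0, 0) and r² = 200/4 = 50.
Check P_3: distance² to centre = 49 ≤ 50, so it lies inside.
All remaining points lie in this disk, and no smaller disk contains both endpoints, so this is the minimum enclosing circle.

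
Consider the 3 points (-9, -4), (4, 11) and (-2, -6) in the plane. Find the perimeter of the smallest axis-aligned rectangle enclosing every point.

Width = max x − min x = 4 − (-9) = 13.
Height = max y − min y = 11 − (-6) = 17.
Perimeter = 2(13 + 17) = 60.

60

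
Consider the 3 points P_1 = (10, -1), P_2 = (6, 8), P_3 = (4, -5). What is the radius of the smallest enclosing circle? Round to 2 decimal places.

6.58

Side lengths²: P_1P_2² = 97, P_1P_3² = 52, P_2P_3² = 173.
Since P_2P_3² = 173 ≥ 97 + 52 = 149, the angle opposite P_2P_3 is not acute, so the smallest enclosing circle has P_2P_3 as diameter.
Centre = midpoint of P_2P_3 = (5, 1.5), r² = 173/4 = 43.25.
r = √(43.25) ≈ 6.58.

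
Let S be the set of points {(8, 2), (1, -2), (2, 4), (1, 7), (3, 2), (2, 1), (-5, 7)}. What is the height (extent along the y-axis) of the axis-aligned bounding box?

max y = 7, min y = -2, so height = 9.

9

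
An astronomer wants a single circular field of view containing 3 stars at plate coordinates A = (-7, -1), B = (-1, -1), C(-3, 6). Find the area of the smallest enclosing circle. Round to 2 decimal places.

55.22

Side lengths²: AB² = 36, AC² = 65, BC² = 53.
Since AC² = 65 < 53 + 36 = 89, the triangle is acute, so the smallest enclosing circle is the circumcircle.
Circumcentre = (-4, 27/14), r² = 3445/196.
Area = π·r² = π·3445/196 ≈ 55.22.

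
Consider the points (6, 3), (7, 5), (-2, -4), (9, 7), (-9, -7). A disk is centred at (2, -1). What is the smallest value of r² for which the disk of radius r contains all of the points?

The required radius is the distance from (2, -1) to the farthest point.
Squared distances: 32, 61, 25, 113, 157.
Maximum is 157, attained at (-9, -7).

157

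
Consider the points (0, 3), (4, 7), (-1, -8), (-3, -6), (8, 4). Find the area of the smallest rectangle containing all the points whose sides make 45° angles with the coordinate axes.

In coordinates u = x + y, v = x − y the rectangle is axis-aligned; the map (x,y)→(u,v) scales areas by 2.
u-values: 3, 11, -9, -9, 12; range = 12 − (-9) = 21.
v-values: -3, -3, 7, 3, 4; range = 7 − (-3) = 10.
Area = (21 × 10) / 2 = 105.

105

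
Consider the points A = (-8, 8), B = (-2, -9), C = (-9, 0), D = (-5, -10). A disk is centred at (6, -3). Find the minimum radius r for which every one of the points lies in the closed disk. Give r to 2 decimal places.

17.80

The required radius is the distance from (6, -3) to the farthest point.
Squared distances: 317, 100, 234, 170.
Maximum is 317, attained at A.
r = √317 ≈ 17.80.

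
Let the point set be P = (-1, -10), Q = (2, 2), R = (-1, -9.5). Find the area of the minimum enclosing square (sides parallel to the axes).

The bounding box has width 3 and height 12.
An axis-aligned square enclosing the set must have side ≥ max(width, height).
So the minimum side is max(3, 12) = 12.
Area = 12² = 144.

144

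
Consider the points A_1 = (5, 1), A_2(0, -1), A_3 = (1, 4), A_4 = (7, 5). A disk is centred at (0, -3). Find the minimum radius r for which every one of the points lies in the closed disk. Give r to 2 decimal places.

10.63

The required radius is the distance from (0, -3) to the farthest point.
Squared distances: 41, 4, 50, 113.
Maximum is 113, attained at A_4.
r = √113 ≈ 10.63.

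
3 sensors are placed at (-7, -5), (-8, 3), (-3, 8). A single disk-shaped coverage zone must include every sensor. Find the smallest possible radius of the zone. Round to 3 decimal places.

6.801

Call the three points A, B, C in the order given.
Side lengths²: AB² = 65, AC² = 185, BC² = 50.
Since AC² = 185 ≥ 65 + 50 = 115, the angle opposite AC is not acute, so the smallest enclosing circle has AC as diameter.
Centre = midpoint of AC = (-5, 1.5), r² = 185/4 = 46.25.
r = √(46.25) ≈ 6.801.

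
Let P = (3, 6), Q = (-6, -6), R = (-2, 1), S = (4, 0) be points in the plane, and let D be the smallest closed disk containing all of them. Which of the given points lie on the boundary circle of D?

By Welzl's lemma the MEC is supported by two points (diametrically opposite) or three points (on a circumcircle).
The farthest pair is P–Q with squared distance 225. The circle on this segment as diameter has centre (-1.5, 0) and r² = 225/4 = 56.25.
Check R: distance² to centre = 1.25 ≤ 56.25, so it lies inside.
All remaining points lie in this disk, and no smaller disk contains both endpoints, so this is the minimum enclosing circle.
The points at distance exactly r from the centre are P, Q — 2 points.

P, Q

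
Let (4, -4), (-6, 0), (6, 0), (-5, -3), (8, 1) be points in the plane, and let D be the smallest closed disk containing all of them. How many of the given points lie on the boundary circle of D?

A smallest enclosing disk is always determined by at most three of the input points on its boundary.
The farthest pair is (-6, 0)–(8, 1) with squared distance 197. The circle on this segment as diameter has centre (1, 0.5) and r² = 197/4 = 49.25.
Check (4, -4): distance² to centre = 29.25 ≤ 49.25, so it lies inside.
All remaining points lie in this disk, and no smaller disk contains both endpoints, so this is the minimum enclosing circle.
The points at distance exactly r from the centre are (-6, 0), (8, 1) — 2 points.

2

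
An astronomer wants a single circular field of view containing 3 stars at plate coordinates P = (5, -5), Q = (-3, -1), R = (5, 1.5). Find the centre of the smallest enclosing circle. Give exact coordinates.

(1.625, -1.75)

Side lengths²: PQ² = 80, PR² = 42.25, QR² = 70.25.
Since PQ² = 80 < 70.25 + 42.25 = 112.5, the triangle is acute, so the smallest enclosing circle is the circumcircle.
Circumcentre = (1.625, -1.75), r² = 21.953125.
Centre = (1.625, -1.75).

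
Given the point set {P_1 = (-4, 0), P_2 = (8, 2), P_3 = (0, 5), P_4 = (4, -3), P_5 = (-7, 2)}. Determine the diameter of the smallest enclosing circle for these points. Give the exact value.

The minimum enclosing circle of a finite set is fixed by two of the points (as a diameter) or three (as a circumcircle).
The farthest pair is P_2–P_5 with squared distance 225. The circle on this segment as diameter has centre (0.5, 2) and r² = 225/4 = 56.25.
Check P_1: distance² to centre = 24.25 ≤ 56.25, so it lies inside.
All remaining points lie in this disk, and no smaller disk contains both endpoints, so this is the minimum enclosing circle.
Diameter = 2r = 2√(56.25) = 15.

15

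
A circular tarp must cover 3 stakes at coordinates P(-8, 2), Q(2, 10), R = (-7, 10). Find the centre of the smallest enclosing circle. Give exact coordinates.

(-3, 6)

Side lengths²: PQ² = 164, PR² = 65, QR² = 81.
Since PQ² = 164 ≥ 81 + 65 = 146, the angle opposite PQ is not acute, so the smallest enclosing circle has PQ as diameter.
Centre = midpoint of PQ = (-3, 6), r² = 164/4 = 41.
Centre = (-3, 6).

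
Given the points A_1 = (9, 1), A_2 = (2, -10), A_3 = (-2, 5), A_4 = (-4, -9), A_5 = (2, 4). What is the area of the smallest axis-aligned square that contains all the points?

The bounding box has width 13 and height 15.
An axis-aligned square enclosing the set must have side ≥ max(width, height).
So the minimum side is max(13, 15) = 15.
Area = 15² = 225.

225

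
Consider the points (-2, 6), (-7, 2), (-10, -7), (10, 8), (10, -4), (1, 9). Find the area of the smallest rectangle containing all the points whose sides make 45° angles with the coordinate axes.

402.5

In coordinates u = x + y, v = x − y the rectangle is axis-aligned; the map (x,y)→(u,v) scales areas by 2.
u-values: 4, -5, -17, 18, 6, 10; range = 18 − (-17) = 35.
v-values: -8, -9, -3, 2, 14, -8; range = 14 − (-9) = 23.
Area = (35 × 23) / 2 = 402.5.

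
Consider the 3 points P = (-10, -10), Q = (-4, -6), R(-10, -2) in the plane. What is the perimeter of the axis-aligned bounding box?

Width = max x − min x = -4 − (-10) = 6.
Height = max y − min y = -2 − (-10) = 8.
Perimeter = 2(6 + 8) = 28.

28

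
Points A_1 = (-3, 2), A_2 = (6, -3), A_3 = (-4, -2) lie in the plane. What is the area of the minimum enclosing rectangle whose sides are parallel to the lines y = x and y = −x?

63

In coordinates u = x + y, v = x − y the rectangle is axis-aligned; the map (x,y)→(u,v) scales areas by 2.
u-values: -1, 3, -6; range = 3 − (-6) = 9.
v-values: -5, 9, -2; range = 9 − (-5) = 14.
Area = (9 × 14) / 2 = 63.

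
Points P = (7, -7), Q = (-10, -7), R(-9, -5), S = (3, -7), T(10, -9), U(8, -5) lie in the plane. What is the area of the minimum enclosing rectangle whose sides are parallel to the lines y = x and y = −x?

230

In coordinates u = x + y, v = x − y the rectangle is axis-aligned; the map (x,y)→(u,v) scales areas by 2.
u-values: 0, -17, -14, -4, 1, 3; range = 3 − (-17) = 20.
v-values: 14, -3, -4, 10, 19, 13; range = 19 − (-4) = 23.
Area = (20 × 23) / 2 = 230.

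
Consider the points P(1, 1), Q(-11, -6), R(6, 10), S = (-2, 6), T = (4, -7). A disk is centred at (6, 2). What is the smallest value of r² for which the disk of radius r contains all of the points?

The required radius is the distance from (6, 2) to the farthest point.
Squared distances: 26, 353, 64, 80, 85.
Maximum is 353, attained at Q.

353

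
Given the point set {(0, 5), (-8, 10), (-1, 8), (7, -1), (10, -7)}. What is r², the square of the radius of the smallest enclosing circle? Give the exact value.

A smallest enclosing disk is always determined by at most three of the input points on its boundary.
The farthest pair is (-8, 10)–(10, -7) with squared distance 613. The circle on this segment as diameter has centre (1, 1.5) and r² = 613/4 = 153.25.
Check (0, 5): distance² to centre = 13.25 ≤ 153.25, so it lies inside.
All remaining points lie in this disk, and no smaller disk contains both endpoints, so this is the minimum enclosing circle.

153.25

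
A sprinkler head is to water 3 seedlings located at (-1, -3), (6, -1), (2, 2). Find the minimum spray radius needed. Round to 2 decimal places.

Call the three points A, B, C in the order given.
Side lengths²: AB² = 53, AC² = 34, BC² = 25.
Since AB² = 53 < 34 + 25 = 59, the triangle is acute, so the smallest enclosing circle is the circumcircle.
Circumcentre = (139/58, -95/58), r² = 22525/1682.
r = √(22525/1682) ≈ 3.66.

3.66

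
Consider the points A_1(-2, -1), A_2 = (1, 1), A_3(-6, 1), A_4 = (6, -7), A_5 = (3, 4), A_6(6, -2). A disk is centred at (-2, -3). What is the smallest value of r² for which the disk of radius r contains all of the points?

The required radius is the distance from (-2, -3) to the farthest point.
Squared distances: 4, 25, 32, 80, 74, 65.
Maximum is 80, attained at A_4.

80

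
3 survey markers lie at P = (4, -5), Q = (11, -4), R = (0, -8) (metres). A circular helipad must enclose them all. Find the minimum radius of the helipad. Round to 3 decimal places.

Side lengths²: PQ² = 50, PR² = 25, QR² = 137.
Since QR² = 137 ≥ 50 + 25 = 75, the angle opposite QR is not acute, so the smallest enclosing circle has QR as diameter.
Centre = midpoint of QR = (5.5, -6), r² = 137/4 = 34.25.
r = √(34.25) ≈ 5.852.

5.852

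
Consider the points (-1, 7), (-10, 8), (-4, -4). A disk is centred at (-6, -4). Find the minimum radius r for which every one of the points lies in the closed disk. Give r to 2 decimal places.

12.65

The required radius is the distance from (-6, -4) to the farthest point.
Squared distances: 146, 160, 4.
Maximum is 160, attained at (-10, 8).
r = √160 ≈ 12.65.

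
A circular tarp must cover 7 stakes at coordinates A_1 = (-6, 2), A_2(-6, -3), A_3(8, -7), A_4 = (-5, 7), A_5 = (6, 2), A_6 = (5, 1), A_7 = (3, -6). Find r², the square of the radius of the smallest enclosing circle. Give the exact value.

The minimum enclosing circle of a finite set is fixed by two of the points (as a diameter) or three (as a circumcircle).
The farthest pair is A_3–A_4 with squared distance 365. The circle on this segment as diameter has centre (1.5, 0) and r² = 365/4 = 91.25.
Check A_1: distance² to centre = 60.25 ≤ 91.25, so it lies inside.
All remaining points lie in this disk, and no smaller disk contains both endpoints, so this is the minimum enclosing circle.

91.25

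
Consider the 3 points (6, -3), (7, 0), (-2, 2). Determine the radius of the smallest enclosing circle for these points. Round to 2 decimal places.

4.74

Call the three points A, B, C in the order given.
Side lengths²: AB² = 10, AC² = 89, BC² = 85.
Since AC² = 89 < 85 + 10 = 95, the triangle is acute, so the smallest enclosing circle is the circumcircle.
Circumcentre = (131/58, -5/58), r² = 37825/1682.
r = √(37825/1682) ≈ 4.74.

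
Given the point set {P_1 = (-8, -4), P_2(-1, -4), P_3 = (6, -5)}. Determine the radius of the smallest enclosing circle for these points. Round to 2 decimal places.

7.02

Side lengths²: P_1P_2² = 49, P_1P_3² = 197, P_2P_3² = 50.
Since P_1P_3² = 197 ≥ 50 + 49 = 99, the angle opposite P_1P_3 is not acute, so the smallest enclosing circle has P_1P_3 as diameter.
Centre = midpoint of P_1P_3 = (-1, -4.5), r² = 197/4 = 49.25.
r = √(49.25) ≈ 7.02.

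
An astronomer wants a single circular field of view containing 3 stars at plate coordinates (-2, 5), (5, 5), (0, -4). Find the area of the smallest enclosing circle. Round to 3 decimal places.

87.363

Call the three points A, B, C in the order given.
Side lengths²: AB² = 49, AC² = 85, BC² = 106.
Since BC² = 106 < 85 + 49 = 134, the triangle is acute, so the smallest enclosing circle is the circumcircle.
Circumcentre = (1.5, 19/18), r² = 4505/162.
Area = π·r² = π·4505/162 ≈ 87.363.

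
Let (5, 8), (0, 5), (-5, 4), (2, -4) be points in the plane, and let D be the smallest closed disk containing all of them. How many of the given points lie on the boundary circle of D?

3

The minimum enclosing circle is determined by three boundary points: (5, 8), (-5, 4), (2, -4).
Their circumcentre is (25/18, 91/36) with r² = 55709/1296.
The farthest remaining point (0, 5) is at distance² 10421/1296 ≤ 55709/1296.
The points at distance exactly r from the centre are (5, 8), (-5, 4), (2, -4) — 3 points.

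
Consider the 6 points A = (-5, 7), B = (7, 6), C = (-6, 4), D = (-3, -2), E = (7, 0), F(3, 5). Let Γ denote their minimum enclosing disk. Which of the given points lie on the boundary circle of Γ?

By Welzl's lemma the MEC is supported by two points (diametrically opposite) or three points (on a circumcircle).
The minimum enclosing circle is determined by three boundary points: A, C, E.
Their circumcentre is (79/86, 289/86) with r² = 178525/3698.
The farthest remaining point D is at distance² 163045/3698 ≤ 178525/3698.
The points at distance exactly r from the centre are A, C, E — 3 points.

A, C, E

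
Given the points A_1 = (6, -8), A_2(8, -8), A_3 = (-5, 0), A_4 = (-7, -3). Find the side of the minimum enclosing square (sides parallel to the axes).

15

The bounding box has width 15 and height 8.
An axis-aligned square enclosing the set must have side ≥ max(width, height).
So the minimum side is max(15, 8) = 15.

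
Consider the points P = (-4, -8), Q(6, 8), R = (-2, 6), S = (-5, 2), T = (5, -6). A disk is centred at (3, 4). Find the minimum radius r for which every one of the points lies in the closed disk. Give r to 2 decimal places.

The required radius is the distance from (3, 4) to the farthest point.
Squared distances: 193, 25, 29, 68, 104.
Maximum is 193, attained at P.
r = √193 ≈ 13.89.

13.89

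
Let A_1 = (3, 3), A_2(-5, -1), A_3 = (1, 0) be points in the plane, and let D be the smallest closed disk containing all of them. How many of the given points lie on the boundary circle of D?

Side lengths²: A_1A_2² = 80, A_1A_3² = 13, A_2A_3² = 37.
Since A_1A_2² = 80 ≥ 37 + 13 = 50, the angle opposite A_1A_2 is not acute, so the smallest enclosing circle has A_1A_2 as diameter.
Centre = midpoint of A_1A_2 = (-1, 1), r² = 80/4 = 20.
The points at distance exactly r from the centre are A_1, A_2 — 2 points.

2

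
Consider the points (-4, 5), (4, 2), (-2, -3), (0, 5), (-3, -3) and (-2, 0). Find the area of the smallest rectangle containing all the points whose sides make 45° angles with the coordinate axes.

66

In coordinates u = x + y, v = x − y the rectangle is axis-aligned; the map (x,y)→(u,v) scales areas by 2.
u-values: 1, 6, -5, 5, -6, -2; range = 6 − (-6) = 12.
v-values: -9, 2, 1, -5, 0, -2; range = 2 − (-9) = 11.
Area = (12 × 11) / 2 = 66.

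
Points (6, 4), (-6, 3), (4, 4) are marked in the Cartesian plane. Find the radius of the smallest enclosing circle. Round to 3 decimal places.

6.021

Call the three points A, B, C in the order given.
Side lengths²: AB² = 145, AC² = 4, BC² = 101.
Since AB² = 145 ≥ 101 + 4 = 105, the angle opposite AB is not acute, so the smallest enclosing circle has AB as diameter.
Centre = midpoint of AB = (0, 3.5), r² = 145/4 = 36.25.
r = √(36.25) ≈ 6.021.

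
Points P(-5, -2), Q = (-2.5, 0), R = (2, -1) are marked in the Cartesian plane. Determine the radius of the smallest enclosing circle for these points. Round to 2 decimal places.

3.54

Side lengths²: PQ² = 10.25, PR² = 50, QR² = 21.25.
Since PR² = 50 ≥ 21.25 + 10.25 = 31.5, the angle opposite PR is not acute, so the smallest enclosing circle has PR as diameter.
Centre = midpoint of PR = (-1.5, -1.5), r² = 50/4 = 12.5.
r = √(12.5) ≈ 3.54.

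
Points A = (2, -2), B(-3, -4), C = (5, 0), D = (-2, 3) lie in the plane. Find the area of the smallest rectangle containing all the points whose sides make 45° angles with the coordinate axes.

60

In coordinates u = x + y, v = x − y the rectangle is axis-aligned; the map (x,y)→(u,v) scales areas by 2.
u-values: 0, -7, 5, 1; range = 5 − (-7) = 12.
v-values: 4, 1, 5, -5; range = 5 − (-5) = 10.
Area = (12 × 10) / 2 = 60.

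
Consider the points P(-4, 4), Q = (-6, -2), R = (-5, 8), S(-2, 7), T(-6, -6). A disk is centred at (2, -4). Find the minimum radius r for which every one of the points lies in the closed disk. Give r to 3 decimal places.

The required radius is the distance from (2, -4) to the farthest point.
Squared distances: 100, 68, 193, 137, 68.
Maximum is 193, attained at R.
r = √193 ≈ 13.892.

13.892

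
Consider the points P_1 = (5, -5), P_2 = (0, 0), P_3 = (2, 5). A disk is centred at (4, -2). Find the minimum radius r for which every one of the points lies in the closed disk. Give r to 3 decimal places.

The required radius is the distance from (4, -2) to the farthest point.
Squared distances: 10, 20, 53.
Maximum is 53, attained at P_3.
r = √53 ≈ 7.280.

7.280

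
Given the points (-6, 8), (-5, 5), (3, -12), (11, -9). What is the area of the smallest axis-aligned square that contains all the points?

400

The bounding box has width 17 and height 20.
An axis-aligned square enclosing the set must have side ≥ max(width, height).
So the minimum side is max(17, 20) = 20.
Area = 20² = 400.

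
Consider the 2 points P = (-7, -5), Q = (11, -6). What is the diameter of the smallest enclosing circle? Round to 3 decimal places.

18.028

The smallest circle enclosing two points has them as diameter endpoints.
Centre = midpoint = (2, -5.5); r² = |PQ|²/4 = 325/4 = 81.25.
Diameter = 2r = 2√(81.25) ≈ 18.028.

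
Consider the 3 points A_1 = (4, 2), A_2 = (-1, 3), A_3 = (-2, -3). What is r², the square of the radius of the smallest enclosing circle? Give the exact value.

29341/1922

Side lengths²: A_1A_2² = 26, A_1A_3² = 61, A_2A_3² = 37.
Since A_1A_3² = 61 < 37 + 26 = 63, the triangle is acute, so the smallest enclosing circle is the circumcircle.
Circumcentre = (57/62, -25/62), r² = 29341/1922.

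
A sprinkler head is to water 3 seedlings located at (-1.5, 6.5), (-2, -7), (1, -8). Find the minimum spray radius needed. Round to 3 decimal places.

Call the three points A, B, C in the order given.
Side lengths²: AB² = 182.5, AC² = 216.5, BC² = 10.
Since AC² = 216.5 ≥ 182.5 + 10 = 192.5, the angle opposite AC is not acute, so the smallest enclosing circle has AC as diameter.
Centre = midpoint of AC = (-0.25, -0.75), r² = 216.5/4 = 54.125.
r = √(54.125) ≈ 7.357.

7.357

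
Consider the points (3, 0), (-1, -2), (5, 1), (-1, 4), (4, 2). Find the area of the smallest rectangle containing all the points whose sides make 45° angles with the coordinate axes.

40.5

In coordinates u = x + y, v = x − y the rectangle is axis-aligned; the map (x,y)→(u,v) scales areas by 2.
u-values: 3, -3, 6, 3, 6; range = 6 − (-3) = 9.
v-values: 3, 1, 4, -5, 2; range = 4 − (-5) = 9.
Area = (9 × 9) / 2 = 40.5.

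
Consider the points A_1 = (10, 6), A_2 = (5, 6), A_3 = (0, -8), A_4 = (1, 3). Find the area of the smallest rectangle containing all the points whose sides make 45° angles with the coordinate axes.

120

In coordinates u = x + y, v = x − y the rectangle is axis-aligned; the map (x,y)→(u,v) scales areas by 2.
u-values: 16, 11, -8, 4; range = 16 − (-8) = 24.
v-values: 4, -1, 8, -2; range = 8 − (-2) = 10.
Area = (24 × 10) / 2 = 120.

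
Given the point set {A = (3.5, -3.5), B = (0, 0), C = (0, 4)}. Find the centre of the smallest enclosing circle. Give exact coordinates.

Side lengths²: AB² = 24.5, AC² = 68.5, BC² = 16.
Since AC² = 68.5 ≥ 24.5 + 16 = 40.5, the angle opposite AC is not acute, so the smallest enclosing circle has AC as diameter.
Centre = midpoint of AC = (1.75, 0.25), r² = 68.5/4 = 17.125.
Centre = (1.75, 0.25).

(1.75, 0.25)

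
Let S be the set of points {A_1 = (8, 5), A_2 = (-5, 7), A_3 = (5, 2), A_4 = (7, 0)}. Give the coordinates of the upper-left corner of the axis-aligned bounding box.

x-range [-5, 8], y-range [0, 7].
The upper-left corner is (-5, 7).

(-5, 7)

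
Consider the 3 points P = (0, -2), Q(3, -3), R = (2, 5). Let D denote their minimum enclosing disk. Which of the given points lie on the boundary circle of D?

Side lengths²: PQ² = 10, PR² = 53, QR² = 65.
Since QR² = 65 ≥ 53 + 10 = 63, the angle opposite QR is not acute, so the smallest enclosing circle has QR as diameter.
Centre = midpoint of QR = (2.5, 1), r² = 65/4 = 16.25.
The points at distance exactly r from the centre are Q, R — 2 points.

Q, R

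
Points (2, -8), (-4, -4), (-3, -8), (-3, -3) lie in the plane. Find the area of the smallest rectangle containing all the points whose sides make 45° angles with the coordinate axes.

In coordinates u = x + y, v = x − y the rectangle is axis-aligned; the map (x,y)→(u,v) scales areas by 2.
u-values: -6, -8, -11, -6; range = -6 − (-11) = 5.
v-values: 10, 0, 5, 0; range = 10 − 0 = 10.
Area = (5 × 10) / 2 = 25.

25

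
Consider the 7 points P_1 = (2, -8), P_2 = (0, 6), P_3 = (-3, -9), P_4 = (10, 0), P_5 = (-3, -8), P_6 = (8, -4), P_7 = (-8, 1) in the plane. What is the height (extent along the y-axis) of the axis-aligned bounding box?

15

max y = 6, min y = -9, so height = 15.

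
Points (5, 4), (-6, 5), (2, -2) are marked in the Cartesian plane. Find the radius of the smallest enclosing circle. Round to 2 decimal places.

Call the three points A, B, C in the order given.
Side lengths²: AB² = 122, AC² = 45, BC² = 113.
Since AB² = 122 < 113 + 45 = 158, the triangle is acute, so the smallest enclosing circle is the circumcircle.
Circumcentre = (-29/46, 141/46), r² = 34465/1058.
r = √(34465/1058) ≈ 5.71.

5.71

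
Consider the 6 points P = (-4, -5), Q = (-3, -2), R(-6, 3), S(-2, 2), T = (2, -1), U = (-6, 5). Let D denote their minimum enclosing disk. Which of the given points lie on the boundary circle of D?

The minimum enclosing circle of a finite set is fixed by two of the points (as a diameter) or three (as a circumcircle).
The minimum enclosing circle is determined by three boundary points: P, T, U.
Their circumcentre is (-55/17, 6/17) with r² = 8450/289.
The farthest remaining point R is at distance² 4234/289 ≤ 8450/289.
The points at distance exactly r from the centre are P, T, U — 3 points.

P, T, U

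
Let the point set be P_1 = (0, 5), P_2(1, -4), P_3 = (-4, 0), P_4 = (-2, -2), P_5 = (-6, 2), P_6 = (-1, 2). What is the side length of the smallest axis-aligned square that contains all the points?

The bounding box has width 7 and height 9.
An axis-aligned square enclosing the set must have side ≥ max(width, height).
So the minimum side is max(7, 9) = 9.

9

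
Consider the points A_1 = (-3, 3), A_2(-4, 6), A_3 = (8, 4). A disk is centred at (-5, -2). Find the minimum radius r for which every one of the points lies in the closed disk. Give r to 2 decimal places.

14.32

The required radius is the distance from (-5, -2) to the farthest point.
Squared distances: 29, 65, 205.
Maximum is 205, attained at A_3.
r = √205 ≈ 14.32.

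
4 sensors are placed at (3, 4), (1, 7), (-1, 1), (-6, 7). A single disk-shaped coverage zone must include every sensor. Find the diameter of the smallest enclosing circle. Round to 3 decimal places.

9.487

The farthest pair is (3, 4)–(-6, 7) with squared distance 90. The circle on this segment as diameter has centre (-1.5, 5.5) and r² = 90/4 = 22.5.
Check (1, 7): distance² to centre = 8.5 ≤ 22.5, so it lies inside.
All remaining points lie in this disk, and no smaller disk contains both endpoints, so this is the minimum enclosing circle.
Diameter = 2r = 2√(22.5) ≈ 9.487.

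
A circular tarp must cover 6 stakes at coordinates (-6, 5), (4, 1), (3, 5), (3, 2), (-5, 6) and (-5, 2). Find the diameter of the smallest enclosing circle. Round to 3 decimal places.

10.770

By Welzl's lemma the MEC is supported by two points (diametrically opposite) or three points (on a circumcircle).
The farthest pair is (-6, 5)–(4, 1) with squared distance 116. The circle on this segment as diameter has centre (-1, 3) and r² = 116/4 = 29.
Check (3, 5): distance² to centre = 20 ≤ 29, so it lies inside.
All remaining points lie in this disk, and no smaller disk contains both endpoints, so this is the minimum enclosing circle.
Diameter = 2r = 2√29 ≈ 10.770.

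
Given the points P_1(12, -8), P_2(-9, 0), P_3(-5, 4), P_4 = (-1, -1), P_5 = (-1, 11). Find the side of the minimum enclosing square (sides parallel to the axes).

The bounding box has width 21 and height 19.
An axis-aligned square enclosing the set must have side ≥ max(width, height).
So the minimum side is max(21, 19) = 21.

21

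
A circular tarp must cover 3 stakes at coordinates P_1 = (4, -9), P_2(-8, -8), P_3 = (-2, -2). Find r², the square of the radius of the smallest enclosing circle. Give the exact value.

12325/338

Side lengths²: P_1P_2² = 145, P_1P_3² = 85, P_2P_3² = 72.
Since P_1P_2² = 145 < 85 + 72 = 157, the triangle is acute, so the smallest enclosing circle is the circumcircle.
Circumcentre = (-51/26, -209/26), r² = 12325/338.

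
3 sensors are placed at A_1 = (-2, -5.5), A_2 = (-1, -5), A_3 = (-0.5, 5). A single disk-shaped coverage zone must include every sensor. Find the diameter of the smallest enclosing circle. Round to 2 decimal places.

10.61

Side lengths²: A_1A_2² = 1.25, A_1A_3² = 112.5, A_2A_3² = 100.25.
Since A_1A_3² = 112.5 ≥ 100.25 + 1.25 = 101.5, the angle opposite A_1A_3 is not acute, so the smallest enclosing circle has A_1A_3 as diameter.
Centre = midpoint of A_1A_3 = (-1.25, -0.25), r² = 112.5/4 = 28.125.
Diameter = 2r = 2√(28.125) ≈ 10.61.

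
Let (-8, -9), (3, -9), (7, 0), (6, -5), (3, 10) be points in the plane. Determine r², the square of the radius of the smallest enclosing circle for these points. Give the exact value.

120.5

The minimum enclosing circle of a finite set is fixed by two of the points (as a diameter) or three (as a circumcircle).
The farthest pair is (-8, -9)–(3, 10) with squared distance 482. The circle on this segment as diameter has centre (-2.5, 0.5) and r² = 482/4 = 120.5.
Check (3, -9): distance² to centre = 120.5 ≤ 120.5, so it lies inside.
All remaining points lie in this disk, and no smaller disk contains both endpoints, so this is the minimum enclosing circle.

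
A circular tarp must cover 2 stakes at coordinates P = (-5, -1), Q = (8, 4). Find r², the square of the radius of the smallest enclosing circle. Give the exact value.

48.5

The smallest circle enclosing two points has them as diameter endpoints.
Centre = midpoint = (1.5, 1.5); r² = |PQ|²/4 = 194/4 = 48.5.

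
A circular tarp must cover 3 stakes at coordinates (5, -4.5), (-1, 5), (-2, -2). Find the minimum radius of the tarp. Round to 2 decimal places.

Call the three points A, B, C in the order given.
Side lengths²: AB² = 126.25, AC² = 55.25, BC² = 50.
Since AB² = 126.25 ≥ 55.25 + 50 = 105.25, the angle opposite AB is not acute, so the smallest enclosing circle has AB as diameter.
Centre = midpoint of AB = (2, 0.25), r² = 126.25/4 = 31.5625.
r = √(31.5625) ≈ 5.62.

5.62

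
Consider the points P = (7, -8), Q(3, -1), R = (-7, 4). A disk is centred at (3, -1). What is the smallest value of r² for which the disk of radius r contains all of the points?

The required radius is the distance from (3, -1) to the farthest point.
Squared distances: 65, 0, 125.
Maximum is 125, attained at R.

125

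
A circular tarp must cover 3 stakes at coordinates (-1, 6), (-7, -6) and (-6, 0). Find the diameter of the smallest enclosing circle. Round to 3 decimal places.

Call the three points A, B, C in the order given.
Side lengths²: AB² = 180, AC² = 61, BC² = 37.
Since AB² = 180 ≥ 61 + 37 = 98, the angle opposite AB is not acute, so the smallest enclosing circle has AB as diameter.
Centre = midpoint of AB = (-4, 0), r² = 180/4 = 45.
Diameter = 2r = 2√45 ≈ 13.416.

13.416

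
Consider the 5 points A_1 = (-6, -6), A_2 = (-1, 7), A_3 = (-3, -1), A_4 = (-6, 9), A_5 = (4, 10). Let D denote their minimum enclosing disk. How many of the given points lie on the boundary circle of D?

2

The farthest pair is A_1–A_5 with squared distance 356. The circle on this segment as diameter has centre (-1, 2) and r² = 356/4 = 89.
Check A_2: distance² to centre = 25 ≤ 89, so it lies inside.
All remaining points lie in this disk, and no smaller disk contains both endpoints, so this is the minimum enclosing circle.
The points at distance exactly r from the centre are A_1, A_5 — 2 points.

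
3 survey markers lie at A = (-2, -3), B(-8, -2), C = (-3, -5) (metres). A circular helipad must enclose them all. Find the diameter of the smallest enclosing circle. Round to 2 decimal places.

Side lengths²: AB² = 37, AC² = 5, BC² = 34.
Since AB² = 37 < 34 + 5 = 39, the triangle is acute, so the smallest enclosing circle is the circumcircle.
Circumcentre = (-131/26, -71/26), r² = 3145/338.
Diameter = 2r = 2√(3145/338) ≈ 6.10.

6.10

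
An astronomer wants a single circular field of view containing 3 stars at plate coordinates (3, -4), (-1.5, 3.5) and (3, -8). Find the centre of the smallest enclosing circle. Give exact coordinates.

Call the three points A, B, C in the order given.
Side lengths²: AB² = 76.5, AC² = 16, BC² = 152.5.
Since BC² = 152.5 ≥ 76.5 + 16 = 92.5, the angle opposite BC is not acute, so the smallest enclosing circle has BC as diameter.
Centre = midpoint of BC = (0.75, -2.25), r² = 152.5/4 = 38.125.
Centre = (0.75, -2.25).

(0.75, -2.25)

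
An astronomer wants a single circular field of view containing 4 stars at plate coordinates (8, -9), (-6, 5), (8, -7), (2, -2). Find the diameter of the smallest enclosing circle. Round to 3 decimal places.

19.799

By Welzl's lemma the MEC is supported by two points (diametrically opposite) or three points (on a circumcircle).
The farthest pair is (8, -9)–(-6, 5) with squared distance 392. The circle on this segment as diameter has centre (1, -2) and r² = 392/4 = 98.
Check (8, -7): distance² to centre = 74 ≤ 98, so it lies inside.
All remaining points lie in this disk, and no smaller disk contains both endpoints, so this is the minimum enclosing circle.
Diameter = 2r = 2√98 ≈ 19.799.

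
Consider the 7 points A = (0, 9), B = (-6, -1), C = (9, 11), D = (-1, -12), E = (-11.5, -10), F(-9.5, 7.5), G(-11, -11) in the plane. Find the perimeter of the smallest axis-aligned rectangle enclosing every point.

87

Width = max x − min x = 9 − (-11.5) = 20.5.
Height = max y − min y = 11 − (-12) = 23.
Perimeter = 2(20.5 + 23) = 87.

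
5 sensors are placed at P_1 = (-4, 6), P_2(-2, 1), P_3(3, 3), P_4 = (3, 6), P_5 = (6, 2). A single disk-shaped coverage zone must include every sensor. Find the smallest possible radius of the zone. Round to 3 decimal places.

5.385

By Welzl's lemma the MEC is supported by two points (diametrically opposite) or three points (on a circumcircle).
The farthest pair is P_1–P_5 with squared distance 116. The circle on this segment as diameter has centre (1, 4) and r² = 116/4 = 29.
Check P_2: distance² to centre = 18 ≤ 29, so it lies inside.
All remaining points lie in this disk, and no smaller disk contains both endpoints, so this is the minimum enclosing circle.
r = √29 ≈ 5.385.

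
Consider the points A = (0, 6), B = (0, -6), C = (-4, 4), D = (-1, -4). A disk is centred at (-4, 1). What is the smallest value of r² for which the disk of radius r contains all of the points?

The required radius is the distance from (-4, 1) to the farthest point.
Squared distances: 41, 65, 9, 34.
Maximum is 65, attained at B.

65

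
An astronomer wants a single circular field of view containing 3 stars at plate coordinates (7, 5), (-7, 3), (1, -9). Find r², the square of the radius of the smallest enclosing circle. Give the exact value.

37700/529

Call the three points A, B, C in the order given.
Side lengths²: AB² = 200, AC² = 232, BC² = 208.
Since AC² = 232 < 208 + 200 = 408, the triangle is acute, so the smallest enclosing circle is the circumcircle.
Circumcentre = (15/23, -13/23), r² = 37700/529.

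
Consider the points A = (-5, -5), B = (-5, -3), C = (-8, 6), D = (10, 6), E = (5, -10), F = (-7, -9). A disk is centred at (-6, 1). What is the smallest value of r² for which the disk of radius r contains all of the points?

281

The required radius is the distance from (-6, 1) to the farthest point.
Squared distances: 37, 17, 29, 281, 242, 101.
Maximum is 281, attained at D.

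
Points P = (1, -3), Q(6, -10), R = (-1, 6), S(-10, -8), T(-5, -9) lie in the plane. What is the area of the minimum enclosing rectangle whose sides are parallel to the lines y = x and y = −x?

264.5

In coordinates u = x + y, v = x − y the rectangle is axis-aligned; the map (x,y)→(u,v) scales areas by 2.
u-values: -2, -4, 5, -18, -14; range = 5 − (-18) = 23.
v-values: 4, 16, -7, -2, 4; range = 16 − (-7) = 23.
Area = (23 × 23) / 2 = 264.5.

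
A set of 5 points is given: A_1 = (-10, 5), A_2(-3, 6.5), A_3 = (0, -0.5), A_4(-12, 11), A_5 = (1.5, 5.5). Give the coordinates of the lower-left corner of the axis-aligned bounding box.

(-12, -0.5)

x-range [-12, 1.5], y-range [-0.5, 11].
The lower-left corner is (-12, -0.5).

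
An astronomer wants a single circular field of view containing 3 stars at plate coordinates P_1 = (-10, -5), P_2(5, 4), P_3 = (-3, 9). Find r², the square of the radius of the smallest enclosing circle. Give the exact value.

7565/98

Side lengths²: P_1P_2² = 306, P_1P_3² = 245, P_2P_3² = 89.
Since P_1P_2² = 306 < 245 + 89 = 334, the triangle is acute, so the smallest enclosing circle is the circumcircle.
Circumcentre = (-41/14, 3/14), r² = 7565/98.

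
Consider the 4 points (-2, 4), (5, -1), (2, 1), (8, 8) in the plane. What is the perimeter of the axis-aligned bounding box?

Width = max x − min x = 8 − (-2) = 10.
Height = max y − min y = 8 − (-1) = 9.
Perimeter = 2(10 + 9) = 38.

38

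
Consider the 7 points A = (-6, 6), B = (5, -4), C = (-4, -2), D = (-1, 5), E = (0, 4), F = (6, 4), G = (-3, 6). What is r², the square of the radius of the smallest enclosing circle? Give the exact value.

55.25

The farthest pair is A–B with squared distance 221. The circle on this segment as diameter has centre (-0.5, 1) and r² = 221/4 = 55.25.
Check C: distance² to centre = 21.25 ≤ 55.25, so it lies inside.
All remaining points lie in this disk, and no smaller disk contains both endpoints, so this is the minimum enclosing circle.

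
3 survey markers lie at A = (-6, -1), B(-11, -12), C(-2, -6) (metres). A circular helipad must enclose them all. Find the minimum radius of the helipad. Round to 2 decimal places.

6.06

Side lengths²: AB² = 146, AC² = 41, BC² = 117.
Since AB² = 146 < 117 + 41 = 158, the triangle is acute, so the smallest enclosing circle is the circumcircle.
Circumcentre = (-369/46, -309/46), r² = 38909/1058.
r = √(38909/1058) ≈ 6.06.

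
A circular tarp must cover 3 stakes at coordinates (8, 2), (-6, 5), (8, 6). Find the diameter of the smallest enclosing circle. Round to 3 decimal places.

14.354

Call the three points A, B, C in the order given.
Side lengths²: AB² = 205, AC² = 16, BC² = 197.
Since AB² = 205 < 197 + 16 = 213, the triangle is acute, so the smallest enclosing circle is the circumcircle.
Circumcentre = (31/28, 4), r² = 40385/784.
Diameter = 2r = 2√(40385/784) ≈ 14.354.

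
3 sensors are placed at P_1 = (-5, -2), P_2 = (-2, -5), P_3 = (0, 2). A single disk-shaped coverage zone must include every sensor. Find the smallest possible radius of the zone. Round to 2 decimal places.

Side lengths²: P_1P_2² = 18, P_1P_3² = 41, P_2P_3² = 53.
Since P_2P_3² = 53 < 41 + 18 = 59, the triangle is acute, so the smallest enclosing circle is the circumcircle.
Circumcentre = (-25/18, -25/18), r² = 2173/162.
r = √(2173/162) ≈ 3.66.

3.66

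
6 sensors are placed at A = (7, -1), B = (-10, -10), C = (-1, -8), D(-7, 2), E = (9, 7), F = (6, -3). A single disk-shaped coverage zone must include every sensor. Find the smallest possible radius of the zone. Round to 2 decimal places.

12.75

The minimum enclosing circle of a finite set is fixed by two of the points (as a diameter) or three (as a circumcircle).
The farthest pair is B–E with squared distance 650. The circle on this segment as diameter has centre (-0.5, -1.5) and r² = 650/4 = 162.5.
Check A: distance² to centre = 56.5 ≤ 162.5, so it lies inside.
All remaining points lie in this disk, and no smaller disk contains both endpoints, so this is the minimum enclosing circle.
r = √(162.5) ≈ 12.75.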